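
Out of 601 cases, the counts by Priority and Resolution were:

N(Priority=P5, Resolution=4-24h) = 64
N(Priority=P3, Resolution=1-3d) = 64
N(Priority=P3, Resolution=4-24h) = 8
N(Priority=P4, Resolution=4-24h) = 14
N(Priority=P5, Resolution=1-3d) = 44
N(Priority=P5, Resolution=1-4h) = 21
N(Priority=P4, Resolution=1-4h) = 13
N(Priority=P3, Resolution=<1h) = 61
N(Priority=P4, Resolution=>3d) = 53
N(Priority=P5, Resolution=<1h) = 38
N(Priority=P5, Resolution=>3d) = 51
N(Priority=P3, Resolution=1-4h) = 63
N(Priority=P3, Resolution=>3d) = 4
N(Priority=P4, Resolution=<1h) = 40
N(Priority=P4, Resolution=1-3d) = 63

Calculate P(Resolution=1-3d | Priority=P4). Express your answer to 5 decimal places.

Total with Priority=P4: 40 + 13 + 14 + 63 + 53 = 183.
P(Resolution=1-3d | Priority=P4) = 63/183 = 0.34426.

0.34426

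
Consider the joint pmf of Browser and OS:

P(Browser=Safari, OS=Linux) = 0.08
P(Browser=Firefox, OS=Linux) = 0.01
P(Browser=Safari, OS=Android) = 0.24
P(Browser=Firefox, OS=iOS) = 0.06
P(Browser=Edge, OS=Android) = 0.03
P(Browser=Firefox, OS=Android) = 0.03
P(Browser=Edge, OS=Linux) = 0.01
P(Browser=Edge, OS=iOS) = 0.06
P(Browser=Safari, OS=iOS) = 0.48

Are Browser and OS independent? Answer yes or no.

yes

Every cell satisfies P(Browser,OS) = P(Browser)·P(OS). For instance P(Browser=Safari) = 0.80, P(OS=Linux) = 0.10, and 0.80×0.10 = 0.08 matches the joint entry. So Browser and OS are independent.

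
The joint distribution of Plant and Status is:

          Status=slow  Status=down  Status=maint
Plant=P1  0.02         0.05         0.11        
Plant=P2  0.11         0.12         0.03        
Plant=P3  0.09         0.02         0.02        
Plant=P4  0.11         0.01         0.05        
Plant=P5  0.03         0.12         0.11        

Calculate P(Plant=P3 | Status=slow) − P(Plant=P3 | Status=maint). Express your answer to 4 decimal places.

P(Status=slow) = 0.02 + 0.11 + 0.09 + 0.11 + 0.03 = 0.36; P(Plant=P3 | Status=slow) = 0.09/0.36 = 0.25000.
P(Status=maint) = 0.11 + 0.03 + 0.02 + 0.05 + 0.11 = 0.32; P(Plant=P3 | Status=maint) = 0.02/0.32 = 0.06250.
Difference = 0.1875.

0.1875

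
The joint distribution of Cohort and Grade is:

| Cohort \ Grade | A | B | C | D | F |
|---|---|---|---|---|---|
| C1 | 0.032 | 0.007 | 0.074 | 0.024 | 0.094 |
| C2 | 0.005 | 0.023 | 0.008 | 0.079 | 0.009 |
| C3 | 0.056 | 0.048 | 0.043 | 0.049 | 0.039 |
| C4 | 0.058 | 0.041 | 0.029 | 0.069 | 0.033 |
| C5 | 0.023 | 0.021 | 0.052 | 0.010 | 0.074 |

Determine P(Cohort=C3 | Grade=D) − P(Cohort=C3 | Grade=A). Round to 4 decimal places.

P(Grade=D) = 0.024 + 0.079 + 0.049 + 0.069 + 0.010 = 0.231; P(Cohort=C3 | Grade=D) = 0.049/0.231 = 0.21212.
P(Grade=A) = 0.032 + 0.005 + 0.056 + 0.058 + 0.023 = 0.174; P(Cohort=C3 | Grade=A) = 0.056/0.174 = 0.32184.
Difference = -0.1097.

-0.1097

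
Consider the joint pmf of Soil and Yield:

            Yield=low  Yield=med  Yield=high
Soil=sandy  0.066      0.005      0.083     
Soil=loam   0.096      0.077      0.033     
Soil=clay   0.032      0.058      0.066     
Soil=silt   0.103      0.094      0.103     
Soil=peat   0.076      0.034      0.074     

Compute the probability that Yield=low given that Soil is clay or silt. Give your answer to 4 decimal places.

0.2961

P(Soil=clay) = 0.032 + 0.058 + 0.066 = 0.156.
P(Soil=silt) = 0.103 + 0.094 + 0.103 = 0.300.
P(Soil ∈ {clay, silt}) = 0.156 + 0.300 = 0.456; P(Yield=low, Soil ∈ {clay, silt}) = 0.032 + 0.103 = 0.135.
P(Yield=low | Soil ∈ {clay, silt}) = 0.135/0.456 = 0.2961.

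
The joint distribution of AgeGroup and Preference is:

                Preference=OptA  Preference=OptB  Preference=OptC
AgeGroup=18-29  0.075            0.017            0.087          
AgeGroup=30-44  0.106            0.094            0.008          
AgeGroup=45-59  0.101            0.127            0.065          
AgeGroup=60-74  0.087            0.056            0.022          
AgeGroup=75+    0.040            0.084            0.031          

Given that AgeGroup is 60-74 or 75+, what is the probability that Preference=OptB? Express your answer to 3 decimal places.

0.438

P(AgeGroup=60-74) = 0.087 + 0.056 + 0.022 = 0.165.
P(AgeGroup=75+) = 0.040 + 0.084 + 0.031 = 0.155.
P(AgeGroup ∈ {60-74, 75+}) = 0.165 + 0.155 = 0.320; P(Preference=OptB, AgeGroup ∈ {60-74, 75+}) = 0.056 + 0.084 = 0.140.
P(Preference=OptB | AgeGroup ∈ {60-74, 75+}) = 0.140/0.320 = 0.438.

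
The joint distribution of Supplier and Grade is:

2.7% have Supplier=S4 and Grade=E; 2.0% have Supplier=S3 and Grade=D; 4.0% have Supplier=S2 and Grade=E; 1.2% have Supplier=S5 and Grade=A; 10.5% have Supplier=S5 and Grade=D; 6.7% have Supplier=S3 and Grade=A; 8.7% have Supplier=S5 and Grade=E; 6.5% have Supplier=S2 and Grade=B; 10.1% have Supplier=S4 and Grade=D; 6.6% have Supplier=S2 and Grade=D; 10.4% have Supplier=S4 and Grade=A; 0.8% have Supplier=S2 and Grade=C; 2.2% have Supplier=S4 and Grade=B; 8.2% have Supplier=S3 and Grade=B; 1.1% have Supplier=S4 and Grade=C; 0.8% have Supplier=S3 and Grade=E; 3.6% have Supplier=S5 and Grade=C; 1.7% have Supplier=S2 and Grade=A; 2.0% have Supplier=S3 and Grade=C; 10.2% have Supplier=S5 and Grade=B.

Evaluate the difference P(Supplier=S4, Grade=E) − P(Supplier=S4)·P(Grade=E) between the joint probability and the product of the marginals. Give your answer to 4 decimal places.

P(Supplier=S4) = 0.104 + 0.022 + 0.011 + 0.101 + 0.027 = 0.265.
P(Grade=E) = 0.040 + 0.008 + 0.027 + 0.087 = 0.162.
P(Supplier=S4, Grade=E) − P(Supplier=S4)P(Grade=E) = 0.027 − 0.265×0.162 = -0.0159.

-0.0159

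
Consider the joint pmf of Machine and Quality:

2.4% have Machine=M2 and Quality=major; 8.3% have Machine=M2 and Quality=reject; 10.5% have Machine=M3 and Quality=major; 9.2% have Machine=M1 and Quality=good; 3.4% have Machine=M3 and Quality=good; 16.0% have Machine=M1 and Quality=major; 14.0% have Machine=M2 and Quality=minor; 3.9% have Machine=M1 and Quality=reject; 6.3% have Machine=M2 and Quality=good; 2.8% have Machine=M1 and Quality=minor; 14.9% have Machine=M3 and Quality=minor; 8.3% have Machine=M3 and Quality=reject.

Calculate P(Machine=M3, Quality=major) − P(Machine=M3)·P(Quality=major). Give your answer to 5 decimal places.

-0.00222

P(Machine=M3) = 0.034 + 0.149 + 0.105 + 0.083 = 0.371.
P(Quality=major) = 0.160 + 0.024 + 0.105 = 0.289.
P(Machine=M3, Quality=major) − P(Machine=M3)P(Quality=major) = 0.105 − 0.371×0.289 = -0.00222.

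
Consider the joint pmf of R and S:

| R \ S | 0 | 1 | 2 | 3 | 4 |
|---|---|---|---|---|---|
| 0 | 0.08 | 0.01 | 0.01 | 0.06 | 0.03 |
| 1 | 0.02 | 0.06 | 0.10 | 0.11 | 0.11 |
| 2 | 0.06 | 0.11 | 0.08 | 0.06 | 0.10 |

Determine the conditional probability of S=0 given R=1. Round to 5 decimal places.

0.05000

P(R=1) = 0.02 + 0.06 + 0.10 + 0.11 + 0.11 = 0.40.
P(S=0 | R=1) = 0.02/0.40 = 0.05000.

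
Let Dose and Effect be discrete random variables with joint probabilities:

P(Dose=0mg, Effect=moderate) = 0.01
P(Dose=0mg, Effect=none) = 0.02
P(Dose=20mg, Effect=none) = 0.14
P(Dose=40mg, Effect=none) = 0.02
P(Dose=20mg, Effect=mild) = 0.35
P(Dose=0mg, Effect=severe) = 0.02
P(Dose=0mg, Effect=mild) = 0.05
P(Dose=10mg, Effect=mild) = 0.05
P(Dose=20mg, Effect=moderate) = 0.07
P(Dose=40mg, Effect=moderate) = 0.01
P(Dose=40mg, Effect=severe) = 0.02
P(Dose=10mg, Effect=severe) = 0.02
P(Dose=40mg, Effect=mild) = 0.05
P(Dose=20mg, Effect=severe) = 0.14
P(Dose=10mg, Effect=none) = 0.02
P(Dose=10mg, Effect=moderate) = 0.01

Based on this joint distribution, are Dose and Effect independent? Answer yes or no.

Every cell satisfies P(Dose,Effect) = P(Dose)·P(Effect). For instance P(Dose=0mg) = 0.10, P(Effect=none) = 0.20, and 0.10×0.20 = 0.02 matches the joint entry. So Dose and Effect are independent.

yes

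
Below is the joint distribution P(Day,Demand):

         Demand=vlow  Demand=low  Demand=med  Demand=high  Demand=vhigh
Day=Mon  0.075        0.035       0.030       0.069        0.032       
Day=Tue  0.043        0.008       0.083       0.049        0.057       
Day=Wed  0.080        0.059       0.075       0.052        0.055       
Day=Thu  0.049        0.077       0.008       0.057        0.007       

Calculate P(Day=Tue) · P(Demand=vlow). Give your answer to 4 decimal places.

0.0593

P(Day=Tue) = 0.043 + 0.008 + 0.083 + 0.049 + 0.057 = 0.240.
P(Demand=vlow) = 0.075 + 0.043 + 0.080 + 0.049 = 0.247.
Product: 0.240 × 0.247 = 0.0593.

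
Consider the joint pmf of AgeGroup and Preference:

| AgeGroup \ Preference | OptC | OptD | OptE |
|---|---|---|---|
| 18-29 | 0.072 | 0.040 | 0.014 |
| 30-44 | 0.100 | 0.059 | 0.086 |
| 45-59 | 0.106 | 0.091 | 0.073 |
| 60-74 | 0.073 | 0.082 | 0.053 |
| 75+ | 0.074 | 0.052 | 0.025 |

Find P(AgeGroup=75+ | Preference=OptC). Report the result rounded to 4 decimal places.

P(Preference=OptC) = 0.072 + 0.100 + 0.106 + 0.073 + 0.074 = 0.425.
P(AgeGroup=75+ | Preference=OptC) = 0.074/0.425 = 0.1741.

0.1741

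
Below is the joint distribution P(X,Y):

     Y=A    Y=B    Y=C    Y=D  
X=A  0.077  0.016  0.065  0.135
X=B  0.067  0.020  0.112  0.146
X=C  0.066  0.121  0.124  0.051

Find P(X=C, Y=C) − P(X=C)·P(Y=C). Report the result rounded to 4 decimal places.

P(X=C) = 0.066 + 0.121 + 0.124 + 0.051 = 0.362.
P(Y=C) = 0.065 + 0.112 + 0.124 = 0.301.
P(X=C, Y=C) − P(X=C)P(Y=C) = 0.124 − 0.362×0.301 = 0.0150.

0.0150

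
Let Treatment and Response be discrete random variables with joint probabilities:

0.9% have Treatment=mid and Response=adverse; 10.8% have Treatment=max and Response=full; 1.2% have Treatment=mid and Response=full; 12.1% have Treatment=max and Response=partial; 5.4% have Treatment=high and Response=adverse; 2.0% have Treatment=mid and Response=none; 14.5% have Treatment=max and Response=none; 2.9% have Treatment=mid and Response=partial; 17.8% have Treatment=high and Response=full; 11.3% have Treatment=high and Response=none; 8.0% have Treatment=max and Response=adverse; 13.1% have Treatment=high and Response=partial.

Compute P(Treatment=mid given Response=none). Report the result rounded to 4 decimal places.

P(Response=none) = 0.020 + 0.113 + 0.145 = 0.278.
P(Treatment=mid | Response=none) = 0.020/0.278 = 0.0719.

0.0719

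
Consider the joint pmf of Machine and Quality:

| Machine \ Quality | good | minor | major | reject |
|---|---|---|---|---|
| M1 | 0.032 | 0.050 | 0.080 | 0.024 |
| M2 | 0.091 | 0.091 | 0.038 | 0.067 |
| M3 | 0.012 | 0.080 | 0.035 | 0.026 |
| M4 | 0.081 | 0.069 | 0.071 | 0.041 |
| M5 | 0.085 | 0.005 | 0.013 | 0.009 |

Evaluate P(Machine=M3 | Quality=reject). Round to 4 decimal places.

0.1557

P(Quality=reject) = 0.024 + 0.067 + 0.026 + 0.041 + 0.009 = 0.167.
P(Machine=M3 | Quality=reject) = 0.026/0.167 = 0.1557.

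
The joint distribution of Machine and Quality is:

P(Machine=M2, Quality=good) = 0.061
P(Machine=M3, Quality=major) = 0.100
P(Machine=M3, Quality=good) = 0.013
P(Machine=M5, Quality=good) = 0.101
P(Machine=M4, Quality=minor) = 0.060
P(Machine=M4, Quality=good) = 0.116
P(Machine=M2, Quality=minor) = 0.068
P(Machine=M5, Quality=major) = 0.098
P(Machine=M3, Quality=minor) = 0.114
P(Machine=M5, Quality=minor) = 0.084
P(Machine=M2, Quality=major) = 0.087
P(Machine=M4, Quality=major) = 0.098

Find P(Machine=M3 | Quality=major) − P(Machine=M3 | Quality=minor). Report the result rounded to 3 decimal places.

P(Quality=major) = 0.087 + 0.100 + 0.098 + 0.098 = 0.383; P(Machine=M3 | Quality=major) = 0.100/0.383 = 0.2611.
P(Quality=minor) = 0.068 + 0.114 + 0.060 + 0.084 = 0.326; P(Machine=M3 | Quality=minor) = 0.114/0.326 = 0.3497.
Difference = -0.089.

-0.089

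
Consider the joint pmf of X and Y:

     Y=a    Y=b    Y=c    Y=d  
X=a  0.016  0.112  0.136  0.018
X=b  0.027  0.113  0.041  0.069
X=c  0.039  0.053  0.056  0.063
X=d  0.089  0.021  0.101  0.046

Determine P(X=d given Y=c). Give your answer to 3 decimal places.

0.302

P(Y=c) = 0.136 + 0.041 + 0.056 + 0.101 = 0.334.
P(X=d | Y=c) = 0.101/0.334 = 0.302.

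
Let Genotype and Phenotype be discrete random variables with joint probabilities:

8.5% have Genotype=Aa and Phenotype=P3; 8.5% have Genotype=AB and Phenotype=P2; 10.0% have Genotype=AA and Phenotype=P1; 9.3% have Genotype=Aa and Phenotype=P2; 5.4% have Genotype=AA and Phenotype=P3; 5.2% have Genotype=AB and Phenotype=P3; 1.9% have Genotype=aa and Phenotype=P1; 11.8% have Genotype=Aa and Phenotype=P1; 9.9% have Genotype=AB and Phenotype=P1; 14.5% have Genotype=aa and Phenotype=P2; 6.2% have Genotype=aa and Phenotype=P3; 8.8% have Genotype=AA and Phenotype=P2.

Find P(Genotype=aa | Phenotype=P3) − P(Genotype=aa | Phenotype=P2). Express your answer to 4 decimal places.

P(Phenotype=P3) = 0.054 + 0.085 + 0.062 + 0.052 = 0.253; P(Genotype=aa | Phenotype=P3) = 0.062/0.253 = 0.24506.
P(Phenotype=P2) = 0.088 + 0.093 + 0.145 + 0.085 = 0.411; P(Genotype=aa | Phenotype=P2) = 0.145/0.411 = 0.35280.
Difference = -0.1077.

-0.1077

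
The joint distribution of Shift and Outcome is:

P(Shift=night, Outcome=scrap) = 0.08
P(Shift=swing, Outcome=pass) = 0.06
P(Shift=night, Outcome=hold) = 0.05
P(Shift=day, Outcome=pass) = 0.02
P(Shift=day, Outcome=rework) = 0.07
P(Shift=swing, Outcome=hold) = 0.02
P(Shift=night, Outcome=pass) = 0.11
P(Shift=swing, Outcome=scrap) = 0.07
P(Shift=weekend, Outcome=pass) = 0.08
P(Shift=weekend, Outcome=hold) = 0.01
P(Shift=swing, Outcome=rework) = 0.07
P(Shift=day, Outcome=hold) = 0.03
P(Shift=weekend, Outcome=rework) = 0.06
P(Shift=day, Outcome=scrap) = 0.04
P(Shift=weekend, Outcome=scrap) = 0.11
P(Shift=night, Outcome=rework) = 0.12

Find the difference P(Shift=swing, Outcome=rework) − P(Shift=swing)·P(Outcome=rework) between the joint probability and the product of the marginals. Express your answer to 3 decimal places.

-0.000

P(Shift=swing) = 0.06 + 0.07 + 0.07 + 0.02 = 0.22.
P(Outcome=rework) = 0.07 + 0.07 + 0.12 + 0.06 = 0.32.
P(Shift=swing, Outcome=rework) − P(Shift=swing)P(Outcome=rework) = 0.07 − 0.22×0.32 = -0.000.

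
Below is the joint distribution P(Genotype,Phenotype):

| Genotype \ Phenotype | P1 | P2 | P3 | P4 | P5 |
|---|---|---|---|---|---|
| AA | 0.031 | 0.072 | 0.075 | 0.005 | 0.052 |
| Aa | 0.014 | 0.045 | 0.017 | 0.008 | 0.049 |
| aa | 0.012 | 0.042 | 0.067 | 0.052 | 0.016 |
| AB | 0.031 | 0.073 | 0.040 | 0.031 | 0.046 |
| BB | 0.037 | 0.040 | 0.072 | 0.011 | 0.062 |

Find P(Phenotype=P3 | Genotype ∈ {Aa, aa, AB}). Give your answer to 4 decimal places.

0.2284

P(Genotype=Aa) = 0.014 + 0.045 + 0.017 + 0.008 + 0.049 = 0.133.
P(Genotype=aa) = 0.012 + 0.042 + 0.067 + 0.052 + 0.016 = 0.189.
P(Genotype=AB) = 0.031 + 0.073 + 0.040 + 0.031 + 0.046 = 0.221.
P(Genotype ∈ {Aa, aa, AB}) = 0.133 + 0.189 + 0.221 = 0.543; P(Phenotype=P3, Genotype ∈ {Aa, aa, AB}) = 0.017 + 0.067 + 0.040 = 0.124.
P(Phenotype=P3 | Genotype ∈ {Aa, aa, AB}) = 0.124/0.543 = 0.2284.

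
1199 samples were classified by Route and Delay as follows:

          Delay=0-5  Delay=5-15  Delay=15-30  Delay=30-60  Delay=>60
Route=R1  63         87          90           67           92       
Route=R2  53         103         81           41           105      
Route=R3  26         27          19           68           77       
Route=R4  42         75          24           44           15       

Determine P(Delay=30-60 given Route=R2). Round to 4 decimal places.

Total with Route=R2: 53 + 103 + 81 + 41 + 105 = 383.
P(Delay=30-60 | Route=R2) = 41/383 = 0.1070.

0.1070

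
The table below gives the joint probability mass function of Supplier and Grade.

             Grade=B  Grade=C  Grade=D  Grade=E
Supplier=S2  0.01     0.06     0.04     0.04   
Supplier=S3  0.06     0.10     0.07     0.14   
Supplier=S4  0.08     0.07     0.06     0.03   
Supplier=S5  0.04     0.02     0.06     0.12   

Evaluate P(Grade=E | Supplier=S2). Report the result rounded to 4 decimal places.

P(Supplier=S2) = 0.01 + 0.06 + 0.04 + 0.04 = 0.15.
P(Grade=E | Supplier=S2) = 0.04/0.15 = 0.2667.

0.2667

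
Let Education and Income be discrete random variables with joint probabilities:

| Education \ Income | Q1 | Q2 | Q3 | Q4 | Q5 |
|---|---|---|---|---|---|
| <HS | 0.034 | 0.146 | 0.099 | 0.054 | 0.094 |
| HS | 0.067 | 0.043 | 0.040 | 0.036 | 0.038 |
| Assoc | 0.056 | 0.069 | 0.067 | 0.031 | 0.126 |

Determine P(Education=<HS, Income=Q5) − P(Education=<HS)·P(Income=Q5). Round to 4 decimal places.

P(Education=<HS) = 0.034 + 0.146 + 0.099 + 0.054 + 0.094 = 0.427.
P(Income=Q5) = 0.094 + 0.038 + 0.126 = 0.258.
P(Education=<HS, Income=Q5) − P(Education=<HS)P(Income=Q5) = 0.094 − 0.427×0.258 = -0.0162.

-0.0162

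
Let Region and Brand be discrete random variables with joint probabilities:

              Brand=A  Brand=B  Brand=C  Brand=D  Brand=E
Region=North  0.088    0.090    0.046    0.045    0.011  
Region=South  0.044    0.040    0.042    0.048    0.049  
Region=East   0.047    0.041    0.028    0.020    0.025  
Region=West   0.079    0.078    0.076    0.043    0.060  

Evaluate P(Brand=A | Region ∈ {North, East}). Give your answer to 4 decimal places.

0.3061

P(Region=North) = 0.088 + 0.090 + 0.046 + 0.045 + 0.011 = 0.280.
P(Region=East) = 0.047 + 0.041 + 0.028 + 0.020 + 0.025 = 0.161.
P(Region ∈ {North, East}) = 0.280 + 0.161 = 0.441; P(Brand=A, Region ∈ {North, East}) = 0.088 + 0.047 = 0.135.
P(Brand=A | Region ∈ {North, East}) = 0.135/0.441 = 0.3061.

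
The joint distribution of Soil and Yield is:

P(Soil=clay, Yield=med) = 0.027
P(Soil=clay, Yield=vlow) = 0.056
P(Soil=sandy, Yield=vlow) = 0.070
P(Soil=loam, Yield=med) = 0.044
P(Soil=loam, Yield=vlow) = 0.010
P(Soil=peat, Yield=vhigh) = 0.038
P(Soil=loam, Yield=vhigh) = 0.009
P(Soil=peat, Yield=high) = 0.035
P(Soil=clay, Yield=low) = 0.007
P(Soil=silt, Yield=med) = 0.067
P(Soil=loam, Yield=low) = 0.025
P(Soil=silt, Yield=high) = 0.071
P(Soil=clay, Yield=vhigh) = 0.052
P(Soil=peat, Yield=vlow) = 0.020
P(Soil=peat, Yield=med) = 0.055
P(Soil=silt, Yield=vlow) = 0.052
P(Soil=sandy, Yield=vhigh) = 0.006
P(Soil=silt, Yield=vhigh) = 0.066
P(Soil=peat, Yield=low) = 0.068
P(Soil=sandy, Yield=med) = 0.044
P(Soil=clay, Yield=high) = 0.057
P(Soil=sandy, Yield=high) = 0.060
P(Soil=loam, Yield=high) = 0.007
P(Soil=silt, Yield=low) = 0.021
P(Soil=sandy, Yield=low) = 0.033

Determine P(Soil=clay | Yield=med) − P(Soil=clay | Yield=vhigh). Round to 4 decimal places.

P(Yield=med) = 0.044 + 0.044 + 0.027 + 0.067 + 0.055 = 0.237; P(Soil=clay | Yield=med) = 0.027/0.237 = 0.11392.
P(Yield=vhigh) = 0.006 + 0.009 + 0.052 + 0.066 + 0.038 = 0.171; P(Soil=clay | Yield=vhigh) = 0.052/0.171 = 0.30409.
Difference = -0.1902.

-0.1902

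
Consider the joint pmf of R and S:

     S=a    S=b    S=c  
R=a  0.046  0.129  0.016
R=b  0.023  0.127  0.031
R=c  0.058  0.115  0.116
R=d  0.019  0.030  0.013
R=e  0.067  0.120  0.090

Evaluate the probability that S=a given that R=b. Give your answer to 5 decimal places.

P(R=b) = 0.023 + 0.127 + 0.031 = 0.181.
P(S=a | R=b) = 0.023/0.181 = 0.12707.

0.12707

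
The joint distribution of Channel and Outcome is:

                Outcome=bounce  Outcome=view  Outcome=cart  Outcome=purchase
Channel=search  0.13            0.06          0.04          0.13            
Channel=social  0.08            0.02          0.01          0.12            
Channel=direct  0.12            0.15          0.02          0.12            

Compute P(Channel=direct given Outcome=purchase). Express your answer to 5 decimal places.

P(Outcome=purchase) = 0.13 + 0.12 + 0.12 = 0.37.
P(Channel=direct | Outcome=purchase) = 0.12/0.37 = 0.32432.

0.32432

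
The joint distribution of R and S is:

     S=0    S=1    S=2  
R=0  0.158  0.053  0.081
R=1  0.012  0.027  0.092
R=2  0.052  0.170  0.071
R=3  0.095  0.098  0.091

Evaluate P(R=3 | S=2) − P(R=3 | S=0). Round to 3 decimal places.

-0.028

P(S=2) = 0.081 + 0.092 + 0.071 + 0.091 = 0.335; P(R=3 | S=2) = 0.091/0.335 = 0.2716.
P(S=0) = 0.158 + 0.012 + 0.052 + 0.095 = 0.317; P(R=3 | S=0) = 0.095/0.317 = 0.2997.
Difference = -0.028.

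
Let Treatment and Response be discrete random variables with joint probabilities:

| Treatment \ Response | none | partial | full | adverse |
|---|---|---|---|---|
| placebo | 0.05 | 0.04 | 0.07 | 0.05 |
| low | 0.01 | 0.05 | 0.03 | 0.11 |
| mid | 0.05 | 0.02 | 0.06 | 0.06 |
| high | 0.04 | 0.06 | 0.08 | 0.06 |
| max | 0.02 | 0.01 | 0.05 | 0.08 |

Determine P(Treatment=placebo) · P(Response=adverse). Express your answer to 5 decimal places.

P(Treatment=placebo) = 0.05 + 0.04 + 0.07 + 0.05 = 0.21.
P(Response=adverse) = 0.05 + 0.11 + 0.06 + 0.06 + 0.08 = 0.36.
Product: 0.21 × 0.36 = 0.07560.

0.07560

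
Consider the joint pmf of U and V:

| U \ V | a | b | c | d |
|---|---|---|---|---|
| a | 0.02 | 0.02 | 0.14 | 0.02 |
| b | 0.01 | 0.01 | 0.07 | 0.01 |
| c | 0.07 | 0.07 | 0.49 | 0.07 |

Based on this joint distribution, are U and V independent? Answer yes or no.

Every cell satisfies P(U,V) = P(U)·P(V). For instance P(U=b) = 0.10, P(V=b) = 0.10, and 0.10×0.10 = 0.01 matches the joint entry. So U and V are independent.

yes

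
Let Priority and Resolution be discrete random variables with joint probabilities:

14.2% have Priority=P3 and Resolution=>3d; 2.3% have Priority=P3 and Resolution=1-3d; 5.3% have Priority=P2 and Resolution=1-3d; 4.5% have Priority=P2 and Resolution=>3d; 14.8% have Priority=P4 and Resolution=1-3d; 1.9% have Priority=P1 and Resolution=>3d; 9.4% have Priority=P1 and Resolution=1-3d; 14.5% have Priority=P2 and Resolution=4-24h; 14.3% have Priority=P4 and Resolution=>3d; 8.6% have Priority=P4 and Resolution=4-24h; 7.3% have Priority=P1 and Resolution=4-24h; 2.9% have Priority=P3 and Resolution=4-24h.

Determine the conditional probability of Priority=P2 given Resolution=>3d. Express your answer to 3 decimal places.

0.129

P(Resolution=>3d) = 0.019 + 0.045 + 0.142 + 0.143 = 0.349.
P(Priority=P2 | Resolution=>3d) = 0.045/0.349 = 0.129.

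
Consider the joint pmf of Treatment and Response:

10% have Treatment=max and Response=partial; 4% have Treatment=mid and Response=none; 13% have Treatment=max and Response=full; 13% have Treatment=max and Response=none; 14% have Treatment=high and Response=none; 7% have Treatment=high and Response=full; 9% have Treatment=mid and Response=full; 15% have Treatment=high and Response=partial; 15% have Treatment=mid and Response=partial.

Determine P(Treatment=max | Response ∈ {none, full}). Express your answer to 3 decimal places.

P(Response=none) = 0.04 + 0.14 + 0.13 = 0.31.
P(Response=full) = 0.09 + 0.07 + 0.13 = 0.29.
P(Response ∈ {none, full}) = 0.31 + 0.29 = 0.60; P(Treatment=max, Response ∈ {none, full}) = 0.13 + 0.13 = 0.26.
P(Treatment=max | Response ∈ {none, full}) = 0.26/0.60 = 0.433.

0.433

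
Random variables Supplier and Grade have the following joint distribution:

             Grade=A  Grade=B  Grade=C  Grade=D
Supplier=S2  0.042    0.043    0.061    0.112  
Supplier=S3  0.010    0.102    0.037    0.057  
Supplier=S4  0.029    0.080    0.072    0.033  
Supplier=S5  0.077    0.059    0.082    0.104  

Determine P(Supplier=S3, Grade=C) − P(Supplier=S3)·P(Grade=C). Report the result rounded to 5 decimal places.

P(Supplier=S3) = 0.010 + 0.102 + 0.037 + 0.057 = 0.206.
P(Grade=C) = 0.061 + 0.037 + 0.072 + 0.082 = 0.252.
P(Supplier=S3, Grade=C) − P(Supplier=S3)P(Grade=C) = 0.037 − 0.206×0.252 = -0.01491.

-0.01491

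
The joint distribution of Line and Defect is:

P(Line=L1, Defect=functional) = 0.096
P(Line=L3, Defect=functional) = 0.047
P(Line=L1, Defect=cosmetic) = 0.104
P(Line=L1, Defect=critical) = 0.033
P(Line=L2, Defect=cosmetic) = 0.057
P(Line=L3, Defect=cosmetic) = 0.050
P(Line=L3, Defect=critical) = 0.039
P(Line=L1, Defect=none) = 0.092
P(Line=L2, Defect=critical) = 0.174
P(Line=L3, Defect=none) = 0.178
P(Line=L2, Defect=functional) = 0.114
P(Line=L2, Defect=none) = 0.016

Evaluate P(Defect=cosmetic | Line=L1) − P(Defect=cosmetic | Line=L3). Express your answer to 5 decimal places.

P(Line=L1) = 0.092 + 0.104 + 0.096 + 0.033 = 0.325; P(Defect=cosmetic | Line=L1) = 0.104/0.325 = 0.320000.
P(Line=L3) = 0.178 + 0.050 + 0.047 + 0.039 = 0.314; P(Defect=cosmetic | Line=L3) = 0.050/0.314 = 0.159236.
Difference = 0.16076.

0.16076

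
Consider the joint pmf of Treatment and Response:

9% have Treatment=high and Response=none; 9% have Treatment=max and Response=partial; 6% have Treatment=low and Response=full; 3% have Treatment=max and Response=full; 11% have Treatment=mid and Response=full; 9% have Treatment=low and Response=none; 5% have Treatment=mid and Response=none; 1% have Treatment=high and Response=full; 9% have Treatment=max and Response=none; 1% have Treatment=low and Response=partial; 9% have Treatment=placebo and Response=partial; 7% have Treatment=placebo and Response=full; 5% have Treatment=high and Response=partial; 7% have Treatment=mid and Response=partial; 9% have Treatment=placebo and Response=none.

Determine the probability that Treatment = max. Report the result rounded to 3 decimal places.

P(Treatment=max) = 0.09 + 0.09 + 0.03 = 0.21.

0.210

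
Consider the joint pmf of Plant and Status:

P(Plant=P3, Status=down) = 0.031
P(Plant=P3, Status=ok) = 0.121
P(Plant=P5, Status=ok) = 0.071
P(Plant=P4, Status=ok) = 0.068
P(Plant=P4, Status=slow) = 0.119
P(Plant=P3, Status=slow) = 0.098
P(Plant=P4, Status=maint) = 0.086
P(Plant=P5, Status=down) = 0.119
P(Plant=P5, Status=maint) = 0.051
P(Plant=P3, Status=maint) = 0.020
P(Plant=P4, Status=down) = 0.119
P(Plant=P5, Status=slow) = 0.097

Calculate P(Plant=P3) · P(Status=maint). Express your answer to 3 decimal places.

0.042

P(Plant=P3) = 0.121 + 0.098 + 0.031 + 0.020 = 0.270.
P(Status=maint) = 0.020 + 0.086 + 0.051 = 0.157.
Product: 0.270 × 0.157 = 0.042.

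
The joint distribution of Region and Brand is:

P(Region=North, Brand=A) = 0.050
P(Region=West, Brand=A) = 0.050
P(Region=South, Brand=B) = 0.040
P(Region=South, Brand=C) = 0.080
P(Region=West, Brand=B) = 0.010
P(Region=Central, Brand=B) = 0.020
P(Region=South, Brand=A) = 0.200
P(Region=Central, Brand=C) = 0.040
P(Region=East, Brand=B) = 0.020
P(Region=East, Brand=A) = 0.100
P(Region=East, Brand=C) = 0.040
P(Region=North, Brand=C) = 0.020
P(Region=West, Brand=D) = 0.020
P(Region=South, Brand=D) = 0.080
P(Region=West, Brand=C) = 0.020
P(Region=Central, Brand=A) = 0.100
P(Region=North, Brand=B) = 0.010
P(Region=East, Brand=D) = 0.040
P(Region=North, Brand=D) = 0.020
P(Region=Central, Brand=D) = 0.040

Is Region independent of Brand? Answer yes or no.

Every cell satisfies P(Region,Brand) = P(Region)·P(Brand). For instance P(Region=West) = 0.100, P(Brand=D) = 0.200, and 0.100×0.200 = 0.020 matches the joint entry. So Region and Brand are independent.

yes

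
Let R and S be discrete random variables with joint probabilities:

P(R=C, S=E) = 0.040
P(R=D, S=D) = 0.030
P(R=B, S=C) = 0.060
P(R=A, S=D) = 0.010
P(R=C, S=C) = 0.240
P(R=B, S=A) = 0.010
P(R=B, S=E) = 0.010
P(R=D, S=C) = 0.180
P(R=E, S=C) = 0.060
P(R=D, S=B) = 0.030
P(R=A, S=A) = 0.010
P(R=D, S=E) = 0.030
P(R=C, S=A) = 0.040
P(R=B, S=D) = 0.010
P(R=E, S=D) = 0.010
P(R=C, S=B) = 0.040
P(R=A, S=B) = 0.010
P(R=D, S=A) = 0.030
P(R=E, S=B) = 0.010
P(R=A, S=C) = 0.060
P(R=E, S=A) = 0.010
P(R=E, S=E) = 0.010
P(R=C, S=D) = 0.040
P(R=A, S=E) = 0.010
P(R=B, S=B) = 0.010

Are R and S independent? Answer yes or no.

yes

Every cell satisfies P(R,S) = P(R)·P(S). For instance P(R=D) = 0.300, P(S=C) = 0.600, and 0.300×0.600 = 0.180 matches the joint entry. So R and S are independent.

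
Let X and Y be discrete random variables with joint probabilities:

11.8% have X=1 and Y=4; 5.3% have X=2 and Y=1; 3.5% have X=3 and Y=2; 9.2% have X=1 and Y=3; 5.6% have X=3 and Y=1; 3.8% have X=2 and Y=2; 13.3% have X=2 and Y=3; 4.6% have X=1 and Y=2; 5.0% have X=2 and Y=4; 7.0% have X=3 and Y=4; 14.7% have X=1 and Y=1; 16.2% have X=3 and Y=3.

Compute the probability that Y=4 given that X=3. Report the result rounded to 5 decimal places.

P(X=3) = 0.056 + 0.035 + 0.162 + 0.070 = 0.323.
P(Y=4 | X=3) = 0.070/0.323 = 0.21672.

0.21672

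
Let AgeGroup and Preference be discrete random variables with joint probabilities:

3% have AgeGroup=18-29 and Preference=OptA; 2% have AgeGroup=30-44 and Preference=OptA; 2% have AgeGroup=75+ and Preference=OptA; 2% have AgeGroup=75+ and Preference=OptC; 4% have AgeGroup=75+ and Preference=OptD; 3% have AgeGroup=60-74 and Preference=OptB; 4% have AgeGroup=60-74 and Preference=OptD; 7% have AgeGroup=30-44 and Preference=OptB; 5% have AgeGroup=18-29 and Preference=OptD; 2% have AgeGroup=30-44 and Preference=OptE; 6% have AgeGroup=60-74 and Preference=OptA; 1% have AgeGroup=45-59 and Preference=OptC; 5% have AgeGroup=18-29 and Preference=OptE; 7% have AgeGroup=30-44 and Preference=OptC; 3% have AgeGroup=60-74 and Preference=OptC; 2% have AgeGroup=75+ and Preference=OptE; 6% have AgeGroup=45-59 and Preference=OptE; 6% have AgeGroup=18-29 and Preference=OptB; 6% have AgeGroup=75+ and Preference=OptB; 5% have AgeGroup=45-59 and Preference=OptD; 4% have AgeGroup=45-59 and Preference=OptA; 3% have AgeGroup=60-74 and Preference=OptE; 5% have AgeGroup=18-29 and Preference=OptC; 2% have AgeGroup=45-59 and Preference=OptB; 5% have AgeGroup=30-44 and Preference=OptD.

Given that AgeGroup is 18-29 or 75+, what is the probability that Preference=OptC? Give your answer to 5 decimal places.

P(AgeGroup=18-29) = 0.03 + 0.06 + 0.05 + 0.05 + 0.05 = 0.24.
P(AgeGroup=75+) = 0.02 + 0.06 + 0.02 + 0.04 + 0.02 = 0.16.
P(AgeGroup ∈ {18-29, 75+}) = 0.24 + 0.16 = 0.40; P(Preference=OptC, AgeGroup ∈ {18-29, 75+}) = 0.05 + 0.02 = 0.07.
P(Preference=OptC | AgeGroup ∈ {18-29, 75+}) = 0.07/0.40 = 0.17500.

0.17500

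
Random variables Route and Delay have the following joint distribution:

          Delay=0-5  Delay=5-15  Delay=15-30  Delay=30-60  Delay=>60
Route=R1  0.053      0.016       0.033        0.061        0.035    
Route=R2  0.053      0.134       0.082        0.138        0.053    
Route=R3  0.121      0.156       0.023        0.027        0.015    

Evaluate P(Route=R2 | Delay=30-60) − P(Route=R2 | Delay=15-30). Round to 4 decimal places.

P(Delay=30-60) = 0.061 + 0.138 + 0.027 = 0.226; P(Route=R2 | Delay=30-60) = 0.138/0.226 = 0.61062.
P(Delay=15-30) = 0.033 + 0.082 + 0.023 = 0.138; P(Route=R2 | Delay=15-30) = 0.082/0.138 = 0.59420.
Difference = 0.0164.

0.0164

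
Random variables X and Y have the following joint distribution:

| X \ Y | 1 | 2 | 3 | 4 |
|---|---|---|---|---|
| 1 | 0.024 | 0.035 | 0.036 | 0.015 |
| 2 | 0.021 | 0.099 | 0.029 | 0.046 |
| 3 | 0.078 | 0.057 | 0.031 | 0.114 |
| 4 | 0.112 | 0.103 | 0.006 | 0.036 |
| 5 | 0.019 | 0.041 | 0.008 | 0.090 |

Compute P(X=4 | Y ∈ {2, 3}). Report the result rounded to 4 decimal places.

0.2449

P(Y=2) = 0.035 + 0.099 + 0.057 + 0.103 + 0.041 = 0.335.
P(Y=3) = 0.036 + 0.029 + 0.031 + 0.006 + 0.008 = 0.110.
P(Y ∈ {2, 3}) = 0.335 + 0.110 = 0.445; P(X=4, Y ∈ {2, 3}) = 0.103 + 0.006 = 0.109.
P(X=4 | Y ∈ {2, 3}) = 0.109/0.445 = 0.2449.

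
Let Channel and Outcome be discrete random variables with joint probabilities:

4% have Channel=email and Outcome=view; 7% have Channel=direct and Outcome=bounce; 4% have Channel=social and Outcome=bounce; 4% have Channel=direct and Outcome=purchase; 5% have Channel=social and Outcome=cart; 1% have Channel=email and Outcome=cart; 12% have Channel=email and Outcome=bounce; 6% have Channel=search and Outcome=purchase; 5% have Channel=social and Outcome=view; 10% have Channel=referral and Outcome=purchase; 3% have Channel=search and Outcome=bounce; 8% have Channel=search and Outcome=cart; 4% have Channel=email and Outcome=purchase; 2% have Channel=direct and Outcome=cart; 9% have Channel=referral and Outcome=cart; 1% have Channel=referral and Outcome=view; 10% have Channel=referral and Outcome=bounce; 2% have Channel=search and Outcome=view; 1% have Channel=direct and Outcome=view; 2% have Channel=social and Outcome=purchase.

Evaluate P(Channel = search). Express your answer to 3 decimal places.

0.190

P(Channel=search) = 0.03 + 0.02 + 0.08 + 0.06 = 0.19.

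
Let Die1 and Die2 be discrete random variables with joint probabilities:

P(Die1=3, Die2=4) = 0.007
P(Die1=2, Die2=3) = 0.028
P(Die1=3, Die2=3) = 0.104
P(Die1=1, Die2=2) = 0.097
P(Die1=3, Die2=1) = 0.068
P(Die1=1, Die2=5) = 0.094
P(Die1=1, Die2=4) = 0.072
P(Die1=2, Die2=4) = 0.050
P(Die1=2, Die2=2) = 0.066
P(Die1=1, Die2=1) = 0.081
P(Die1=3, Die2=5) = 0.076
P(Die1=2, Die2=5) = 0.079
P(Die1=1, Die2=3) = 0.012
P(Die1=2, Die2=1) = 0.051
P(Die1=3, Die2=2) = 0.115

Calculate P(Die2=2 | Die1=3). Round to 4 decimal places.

0.3108

P(Die1=3) = 0.068 + 0.115 + 0.104 + 0.007 + 0.076 = 0.370.
P(Die2=2 | Die1=3) = 0.115/0.370 = 0.3108.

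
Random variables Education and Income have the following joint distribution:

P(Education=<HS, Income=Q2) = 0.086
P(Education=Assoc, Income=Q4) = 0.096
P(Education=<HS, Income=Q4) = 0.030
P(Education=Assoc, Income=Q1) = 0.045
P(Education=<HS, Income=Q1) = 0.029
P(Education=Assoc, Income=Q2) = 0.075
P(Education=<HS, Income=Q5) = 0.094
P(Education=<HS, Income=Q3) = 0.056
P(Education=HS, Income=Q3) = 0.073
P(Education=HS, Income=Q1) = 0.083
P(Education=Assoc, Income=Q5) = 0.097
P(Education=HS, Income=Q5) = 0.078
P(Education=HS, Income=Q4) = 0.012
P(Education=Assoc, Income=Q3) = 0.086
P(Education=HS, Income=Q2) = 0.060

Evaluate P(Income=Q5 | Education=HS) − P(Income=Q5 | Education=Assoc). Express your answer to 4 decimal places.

0.0118

P(Education=HS) = 0.083 + 0.060 + 0.073 + 0.012 + 0.078 = 0.306; P(Income=Q5 | Education=HS) = 0.078/0.306 = 0.25490.
P(Education=Assoc) = 0.045 + 0.075 + 0.086 + 0.096 + 0.097 = 0.399; P(Income=Q5 | Education=Assoc) = 0.097/0.399 = 0.24311.
Difference = 0.0118.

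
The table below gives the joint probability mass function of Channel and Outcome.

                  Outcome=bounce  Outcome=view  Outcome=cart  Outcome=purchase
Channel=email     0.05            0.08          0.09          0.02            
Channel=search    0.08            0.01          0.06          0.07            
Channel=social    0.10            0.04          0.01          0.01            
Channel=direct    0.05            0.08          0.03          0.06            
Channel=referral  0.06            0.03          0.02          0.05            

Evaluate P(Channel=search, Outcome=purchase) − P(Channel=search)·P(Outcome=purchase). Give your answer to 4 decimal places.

0.0238

P(Channel=search) = 0.08 + 0.01 + 0.06 + 0.07 = 0.22.
P(Outcome=purchase) = 0.02 + 0.07 + 0.01 + 0.06 + 0.05 = 0.21.
P(Channel=search, Outcome=purchase) − P(Channel=search)P(Outcome=purchase) = 0.07 − 0.22×0.21 = 0.0238.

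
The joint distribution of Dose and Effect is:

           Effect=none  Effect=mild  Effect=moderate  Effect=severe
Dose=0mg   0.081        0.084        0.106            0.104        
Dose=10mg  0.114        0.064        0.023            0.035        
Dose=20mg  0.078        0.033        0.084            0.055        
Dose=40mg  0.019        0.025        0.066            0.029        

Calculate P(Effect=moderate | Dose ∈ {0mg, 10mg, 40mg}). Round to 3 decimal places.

P(Dose=0mg) = 0.081 + 0.084 + 0.106 + 0.104 = 0.375.
P(Dose=10mg) = 0.114 + 0.064 + 0.023 + 0.035 = 0.236.
P(Dose=40mg) = 0.019 + 0.025 + 0.066 + 0.029 = 0.139.
P(Dose ∈ {0mg, 10mg, 40mg}) = 0.375 + 0.236 + 0.139 = 0.750; P(Effect=moderate, Dose ∈ {0mg, 10mg, 40mg}) = 0.106 + 0.023 + 0.066 = 0.195.
P(Effect=moderate | Dose ∈ {0mg, 10mg, 40mg}) = 0.195/0.750 = 0.260.

0.260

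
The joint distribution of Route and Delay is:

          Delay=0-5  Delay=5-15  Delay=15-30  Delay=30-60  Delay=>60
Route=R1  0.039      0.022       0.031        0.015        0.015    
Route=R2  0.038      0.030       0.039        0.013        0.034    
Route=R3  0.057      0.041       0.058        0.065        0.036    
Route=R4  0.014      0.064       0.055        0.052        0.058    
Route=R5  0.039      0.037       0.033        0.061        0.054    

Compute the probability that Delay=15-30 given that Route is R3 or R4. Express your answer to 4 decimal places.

0.2260

P(Route=R3) = 0.057 + 0.041 + 0.058 + 0.065 + 0.036 = 0.257.
P(Route=R4) = 0.014 + 0.064 + 0.055 + 0.052 + 0.058 = 0.243.
P(Route ∈ {R3, R4}) = 0.257 + 0.243 = 0.500; P(Delay=15-30, Route ∈ {R3, R4}) = 0.058 + 0.055 = 0.113.
P(Delay=15-30 | Route ∈ {R3, R4}) = 0.113/0.500 = 0.2260.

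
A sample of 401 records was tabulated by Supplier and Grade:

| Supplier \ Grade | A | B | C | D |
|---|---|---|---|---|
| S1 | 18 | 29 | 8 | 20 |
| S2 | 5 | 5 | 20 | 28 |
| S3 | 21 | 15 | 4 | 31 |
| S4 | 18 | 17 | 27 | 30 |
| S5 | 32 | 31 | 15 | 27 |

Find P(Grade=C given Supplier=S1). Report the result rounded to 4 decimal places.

Total with Supplier=S1: 18 + 29 + 8 + 20 = 75.
P(Grade=C | Supplier=S1) = 8/75 = 0.1067.

0.1067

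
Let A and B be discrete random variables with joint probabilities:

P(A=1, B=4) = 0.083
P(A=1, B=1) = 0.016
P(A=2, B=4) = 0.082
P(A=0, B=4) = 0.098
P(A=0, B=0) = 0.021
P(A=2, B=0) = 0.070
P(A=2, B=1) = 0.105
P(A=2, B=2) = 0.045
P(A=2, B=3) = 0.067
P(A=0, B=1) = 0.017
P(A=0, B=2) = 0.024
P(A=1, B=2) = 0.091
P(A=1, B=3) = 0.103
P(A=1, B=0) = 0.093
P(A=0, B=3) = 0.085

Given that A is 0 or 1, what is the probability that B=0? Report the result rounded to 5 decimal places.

0.18067

P(A=0) = 0.021 + 0.017 + 0.024 + 0.085 + 0.098 = 0.245.
P(A=1) = 0.093 + 0.016 + 0.091 + 0.103 + 0.083 = 0.386.
P(A ∈ {0, 1}) = 0.245 + 0.386 = 0.631; P(B=0, A ∈ {0, 1}) = 0.021 + 0.093 = 0.114.
P(B=0 | A ∈ {0, 1}) = 0.114/0.631 = 0.18067.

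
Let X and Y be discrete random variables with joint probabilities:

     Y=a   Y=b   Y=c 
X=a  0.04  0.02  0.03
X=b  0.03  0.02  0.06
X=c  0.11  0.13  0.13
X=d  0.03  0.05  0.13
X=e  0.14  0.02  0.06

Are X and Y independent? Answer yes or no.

no

P(X=e) = 0.22 and P(Y=a) = 0.35, so their product is 0.0770, but P(X=e, Y=a) = 0.14. Since these differ, X and Y are not independent.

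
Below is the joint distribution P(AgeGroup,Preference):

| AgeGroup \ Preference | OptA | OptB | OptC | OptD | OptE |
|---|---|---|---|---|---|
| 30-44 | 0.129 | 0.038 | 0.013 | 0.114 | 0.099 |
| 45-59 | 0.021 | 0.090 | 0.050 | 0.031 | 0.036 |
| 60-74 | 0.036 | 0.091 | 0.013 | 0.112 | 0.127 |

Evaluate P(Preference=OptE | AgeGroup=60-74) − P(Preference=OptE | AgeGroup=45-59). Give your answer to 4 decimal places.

P(AgeGroup=60-74) = 0.036 + 0.091 + 0.013 + 0.112 + 0.127 = 0.379; P(Preference=OptE | AgeGroup=60-74) = 0.127/0.379 = 0.33509.
P(AgeGroup=45-59) = 0.021 + 0.090 + 0.050 + 0.031 + 0.036 = 0.228; P(Preference=OptE | AgeGroup=45-59) = 0.036/0.228 = 0.15789.
Difference = 0.1772.

0.1772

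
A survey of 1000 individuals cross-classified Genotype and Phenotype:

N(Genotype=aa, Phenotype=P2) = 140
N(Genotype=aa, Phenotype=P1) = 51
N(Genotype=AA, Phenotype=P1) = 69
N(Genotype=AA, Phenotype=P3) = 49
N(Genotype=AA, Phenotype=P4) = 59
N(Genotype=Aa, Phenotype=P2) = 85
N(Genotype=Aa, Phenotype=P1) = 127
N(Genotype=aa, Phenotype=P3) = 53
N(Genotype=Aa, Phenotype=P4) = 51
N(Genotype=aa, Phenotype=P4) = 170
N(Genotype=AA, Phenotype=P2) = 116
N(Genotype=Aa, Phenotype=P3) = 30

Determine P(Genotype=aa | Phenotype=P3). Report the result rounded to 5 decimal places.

0.40152

Total with Phenotype=P3: 49 + 30 + 53 = 132.
P(Genotype=aa | Phenotype=P3) = 53/132 = 0.40152.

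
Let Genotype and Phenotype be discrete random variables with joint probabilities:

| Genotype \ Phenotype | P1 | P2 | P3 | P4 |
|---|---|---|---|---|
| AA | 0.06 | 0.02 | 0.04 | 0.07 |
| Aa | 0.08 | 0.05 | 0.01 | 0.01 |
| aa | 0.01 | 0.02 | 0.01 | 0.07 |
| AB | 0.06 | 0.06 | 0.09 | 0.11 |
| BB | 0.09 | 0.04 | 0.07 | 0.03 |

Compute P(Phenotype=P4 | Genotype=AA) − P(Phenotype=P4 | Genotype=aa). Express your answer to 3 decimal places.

-0.268

P(Genotype=AA) = 0.06 + 0.02 + 0.04 + 0.07 = 0.19; P(Phenotype=P4 | Genotype=AA) = 0.07/0.19 = 0.3684.
P(Genotype=aa) = 0.01 + 0.02 + 0.01 + 0.07 = 0.11; P(Phenotype=P4 | Genotype=aa) = 0.07/0.11 = 0.6364.
Difference = -0.268.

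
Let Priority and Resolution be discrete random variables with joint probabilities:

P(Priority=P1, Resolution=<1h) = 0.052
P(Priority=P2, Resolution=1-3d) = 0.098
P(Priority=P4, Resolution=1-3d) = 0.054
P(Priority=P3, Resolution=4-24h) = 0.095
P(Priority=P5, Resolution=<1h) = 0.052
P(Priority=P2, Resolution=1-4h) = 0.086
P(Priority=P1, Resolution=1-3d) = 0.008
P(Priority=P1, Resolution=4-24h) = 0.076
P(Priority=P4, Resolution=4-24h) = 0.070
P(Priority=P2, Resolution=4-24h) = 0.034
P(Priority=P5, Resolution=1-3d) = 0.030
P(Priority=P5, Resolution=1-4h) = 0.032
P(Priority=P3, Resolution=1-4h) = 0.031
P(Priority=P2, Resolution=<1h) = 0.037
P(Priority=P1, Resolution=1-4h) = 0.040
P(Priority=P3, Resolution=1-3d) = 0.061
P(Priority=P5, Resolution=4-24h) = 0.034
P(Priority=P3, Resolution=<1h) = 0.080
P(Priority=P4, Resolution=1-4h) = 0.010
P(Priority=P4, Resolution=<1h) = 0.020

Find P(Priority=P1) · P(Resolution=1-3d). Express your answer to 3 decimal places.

P(Priority=P1) = 0.052 + 0.040 + 0.076 + 0.008 = 0.176.
P(Resolution=1-3d) = 0.008 + 0.098 + 0.061 + 0.054 + 0.030 = 0.251.
Product: 0.176 × 0.251 = 0.044.

0.044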